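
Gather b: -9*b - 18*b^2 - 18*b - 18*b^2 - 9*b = -36*b^2 - 36*b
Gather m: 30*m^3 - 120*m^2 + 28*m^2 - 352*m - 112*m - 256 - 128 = 30*m^3 - 92*m^2 - 464*m - 384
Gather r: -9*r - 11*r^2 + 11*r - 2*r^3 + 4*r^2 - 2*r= -2*r^3 - 7*r^2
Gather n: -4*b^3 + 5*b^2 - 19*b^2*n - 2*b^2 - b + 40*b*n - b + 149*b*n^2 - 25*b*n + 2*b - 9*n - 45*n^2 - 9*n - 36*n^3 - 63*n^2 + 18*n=-4*b^3 + 3*b^2 - 36*n^3 + n^2*(149*b - 108) + n*(-19*b^2 + 15*b)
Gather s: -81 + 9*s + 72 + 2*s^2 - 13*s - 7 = 2*s^2 - 4*s - 16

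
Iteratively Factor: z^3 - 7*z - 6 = (z + 1)*(z^2 - z - 6) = (z + 1)*(z + 2)*(z - 3)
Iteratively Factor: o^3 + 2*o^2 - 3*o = (o - 1)*(o^2 + 3*o) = o*(o - 1)*(o + 3)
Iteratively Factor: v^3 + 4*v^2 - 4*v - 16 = (v - 2)*(v^2 + 6*v + 8) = (v - 2)*(v + 4)*(v + 2)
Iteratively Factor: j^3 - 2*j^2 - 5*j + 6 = (j - 3)*(j^2 + j - 2) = (j - 3)*(j - 1)*(j + 2)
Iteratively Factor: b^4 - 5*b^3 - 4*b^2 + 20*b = (b - 5)*(b^3 - 4*b) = (b - 5)*(b - 2)*(b^2 + 2*b) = (b - 5)*(b - 2)*(b + 2)*(b)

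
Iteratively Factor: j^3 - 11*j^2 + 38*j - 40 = (j - 2)*(j^2 - 9*j + 20) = (j - 5)*(j - 2)*(j - 4)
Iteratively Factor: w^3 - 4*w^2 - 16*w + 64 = (w + 4)*(w^2 - 8*w + 16) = (w - 4)*(w + 4)*(w - 4)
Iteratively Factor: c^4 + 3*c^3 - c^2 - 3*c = (c)*(c^3 + 3*c^2 - c - 3) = c*(c + 1)*(c^2 + 2*c - 3) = c*(c + 1)*(c + 3)*(c - 1)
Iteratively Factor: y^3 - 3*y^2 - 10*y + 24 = (y + 3)*(y^2 - 6*y + 8) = (y - 4)*(y + 3)*(y - 2)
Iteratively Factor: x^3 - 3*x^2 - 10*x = (x)*(x^2 - 3*x - 10) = x*(x + 2)*(x - 5)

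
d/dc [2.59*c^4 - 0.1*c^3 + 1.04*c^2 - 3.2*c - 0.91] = 10.36*c^3 - 0.3*c^2 + 2.08*c - 3.2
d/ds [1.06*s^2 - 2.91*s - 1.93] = 2.12*s - 2.91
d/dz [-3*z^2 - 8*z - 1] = -6*z - 8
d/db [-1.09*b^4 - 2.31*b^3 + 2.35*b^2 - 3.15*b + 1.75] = -4.36*b^3 - 6.93*b^2 + 4.7*b - 3.15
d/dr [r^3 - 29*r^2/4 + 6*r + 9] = 3*r^2 - 29*r/2 + 6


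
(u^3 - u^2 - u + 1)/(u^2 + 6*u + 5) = (u^2 - 2*u + 1)/(u + 5)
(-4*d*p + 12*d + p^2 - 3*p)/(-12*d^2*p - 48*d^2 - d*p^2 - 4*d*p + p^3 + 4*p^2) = (p - 3)/(3*d*p + 12*d + p^2 + 4*p)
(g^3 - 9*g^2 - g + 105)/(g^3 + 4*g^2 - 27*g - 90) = (g - 7)/(g + 6)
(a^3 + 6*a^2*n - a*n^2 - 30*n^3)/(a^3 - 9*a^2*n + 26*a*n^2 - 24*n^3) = (a^2 + 8*a*n + 15*n^2)/(a^2 - 7*a*n + 12*n^2)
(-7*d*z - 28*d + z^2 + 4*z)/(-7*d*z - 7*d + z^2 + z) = (z + 4)/(z + 1)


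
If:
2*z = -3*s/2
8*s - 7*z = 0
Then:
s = 0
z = 0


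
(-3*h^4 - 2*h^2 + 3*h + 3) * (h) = -3*h^5 - 2*h^3 + 3*h^2 + 3*h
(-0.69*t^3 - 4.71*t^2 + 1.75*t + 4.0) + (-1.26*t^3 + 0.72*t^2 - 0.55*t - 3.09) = -1.95*t^3 - 3.99*t^2 + 1.2*t + 0.91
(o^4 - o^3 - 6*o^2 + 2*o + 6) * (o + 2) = o^5 + o^4 - 8*o^3 - 10*o^2 + 10*o + 12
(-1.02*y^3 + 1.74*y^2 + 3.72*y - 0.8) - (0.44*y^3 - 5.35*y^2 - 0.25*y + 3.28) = -1.46*y^3 + 7.09*y^2 + 3.97*y - 4.08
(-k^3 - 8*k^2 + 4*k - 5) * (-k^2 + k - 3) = k^5 + 7*k^4 - 9*k^3 + 33*k^2 - 17*k + 15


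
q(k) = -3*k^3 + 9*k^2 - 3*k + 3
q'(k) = -9*k^2 + 18*k - 3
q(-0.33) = 5.08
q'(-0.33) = -9.92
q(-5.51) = 794.62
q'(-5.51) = -375.42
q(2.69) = 1.66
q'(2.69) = -19.70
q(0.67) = 4.13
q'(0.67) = 5.02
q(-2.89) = 159.25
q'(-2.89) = -130.19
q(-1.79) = 54.41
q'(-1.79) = -64.06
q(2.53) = 4.44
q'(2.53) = -15.07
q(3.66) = -34.50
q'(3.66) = -57.68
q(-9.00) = 2946.00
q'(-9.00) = -894.00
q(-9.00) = 2946.00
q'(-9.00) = -894.00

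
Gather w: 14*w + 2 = 14*w + 2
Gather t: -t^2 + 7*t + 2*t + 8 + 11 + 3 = -t^2 + 9*t + 22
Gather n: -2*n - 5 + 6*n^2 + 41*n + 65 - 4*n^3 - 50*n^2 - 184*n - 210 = -4*n^3 - 44*n^2 - 145*n - 150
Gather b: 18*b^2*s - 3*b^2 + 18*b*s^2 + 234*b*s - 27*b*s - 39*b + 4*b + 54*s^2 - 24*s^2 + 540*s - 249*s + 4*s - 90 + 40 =b^2*(18*s - 3) + b*(18*s^2 + 207*s - 35) + 30*s^2 + 295*s - 50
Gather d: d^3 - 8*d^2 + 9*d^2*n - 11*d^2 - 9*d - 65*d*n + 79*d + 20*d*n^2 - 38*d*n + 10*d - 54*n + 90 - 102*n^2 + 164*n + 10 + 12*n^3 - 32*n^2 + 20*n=d^3 + d^2*(9*n - 19) + d*(20*n^2 - 103*n + 80) + 12*n^3 - 134*n^2 + 130*n + 100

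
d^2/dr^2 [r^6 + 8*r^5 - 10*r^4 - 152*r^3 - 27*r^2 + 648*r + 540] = 30*r^4 + 160*r^3 - 120*r^2 - 912*r - 54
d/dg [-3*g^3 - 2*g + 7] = -9*g^2 - 2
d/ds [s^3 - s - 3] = 3*s^2 - 1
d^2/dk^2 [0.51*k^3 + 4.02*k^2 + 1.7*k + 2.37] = 3.06*k + 8.04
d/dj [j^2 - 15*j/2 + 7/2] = 2*j - 15/2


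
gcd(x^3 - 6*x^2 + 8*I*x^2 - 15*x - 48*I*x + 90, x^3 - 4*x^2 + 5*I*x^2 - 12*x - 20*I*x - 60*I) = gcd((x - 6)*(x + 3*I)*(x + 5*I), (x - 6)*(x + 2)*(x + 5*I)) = x^2 + x*(-6 + 5*I) - 30*I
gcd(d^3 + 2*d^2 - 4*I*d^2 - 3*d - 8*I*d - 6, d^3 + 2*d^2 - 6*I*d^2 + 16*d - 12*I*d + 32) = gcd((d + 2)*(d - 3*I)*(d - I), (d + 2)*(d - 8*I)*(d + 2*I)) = d + 2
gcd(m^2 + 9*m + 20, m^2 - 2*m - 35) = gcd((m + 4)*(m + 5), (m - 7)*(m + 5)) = m + 5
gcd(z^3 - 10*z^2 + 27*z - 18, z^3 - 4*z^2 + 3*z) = z^2 - 4*z + 3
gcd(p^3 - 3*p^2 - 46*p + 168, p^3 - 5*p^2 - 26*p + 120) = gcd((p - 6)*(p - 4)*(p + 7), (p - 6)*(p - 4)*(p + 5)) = p^2 - 10*p + 24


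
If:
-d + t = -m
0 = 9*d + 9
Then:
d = -1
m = -t - 1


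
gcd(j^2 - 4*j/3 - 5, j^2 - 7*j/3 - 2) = j - 3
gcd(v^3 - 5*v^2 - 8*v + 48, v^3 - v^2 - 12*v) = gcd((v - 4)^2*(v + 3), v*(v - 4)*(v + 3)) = v^2 - v - 12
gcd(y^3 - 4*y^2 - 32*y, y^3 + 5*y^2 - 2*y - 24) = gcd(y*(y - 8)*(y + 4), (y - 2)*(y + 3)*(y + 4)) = y + 4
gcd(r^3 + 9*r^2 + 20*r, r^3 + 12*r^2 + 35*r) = r^2 + 5*r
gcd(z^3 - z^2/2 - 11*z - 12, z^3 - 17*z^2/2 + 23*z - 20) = z - 4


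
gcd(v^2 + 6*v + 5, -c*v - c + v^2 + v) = v + 1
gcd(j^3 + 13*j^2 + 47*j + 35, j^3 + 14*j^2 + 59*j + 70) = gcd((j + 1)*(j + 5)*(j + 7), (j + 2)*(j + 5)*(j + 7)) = j^2 + 12*j + 35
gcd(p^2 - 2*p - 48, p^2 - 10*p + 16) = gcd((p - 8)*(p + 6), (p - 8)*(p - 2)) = p - 8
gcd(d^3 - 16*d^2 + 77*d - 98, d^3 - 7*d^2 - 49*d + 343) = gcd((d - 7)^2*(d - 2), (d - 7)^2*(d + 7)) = d^2 - 14*d + 49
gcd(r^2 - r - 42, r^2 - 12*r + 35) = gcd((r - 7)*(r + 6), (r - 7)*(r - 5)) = r - 7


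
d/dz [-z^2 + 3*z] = 3 - 2*z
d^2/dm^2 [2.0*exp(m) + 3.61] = 2.0*exp(m)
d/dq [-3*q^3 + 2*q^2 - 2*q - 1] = -9*q^2 + 4*q - 2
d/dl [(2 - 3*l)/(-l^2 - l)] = (-3*l^2 + 4*l + 2)/(l^2*(l^2 + 2*l + 1))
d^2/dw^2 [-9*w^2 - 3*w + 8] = -18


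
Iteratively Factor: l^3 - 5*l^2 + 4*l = (l - 4)*(l^2 - l) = l*(l - 4)*(l - 1)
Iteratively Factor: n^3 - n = (n - 1)*(n^2 + n) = n*(n - 1)*(n + 1)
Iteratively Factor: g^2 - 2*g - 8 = (g - 4)*(g + 2)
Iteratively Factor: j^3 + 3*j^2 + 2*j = (j + 1)*(j^2 + 2*j) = (j + 1)*(j + 2)*(j)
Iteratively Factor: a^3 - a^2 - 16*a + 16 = (a - 4)*(a^2 + 3*a - 4) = (a - 4)*(a + 4)*(a - 1)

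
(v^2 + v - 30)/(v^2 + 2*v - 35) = (v + 6)/(v + 7)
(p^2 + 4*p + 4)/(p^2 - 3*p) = (p^2 + 4*p + 4)/(p*(p - 3))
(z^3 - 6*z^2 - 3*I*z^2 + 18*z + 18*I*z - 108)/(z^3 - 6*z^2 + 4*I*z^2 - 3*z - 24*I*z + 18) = (z - 6*I)/(z + I)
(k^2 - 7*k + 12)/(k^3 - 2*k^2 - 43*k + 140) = (k - 3)/(k^2 + 2*k - 35)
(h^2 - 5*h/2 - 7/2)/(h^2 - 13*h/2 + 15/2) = (2*h^2 - 5*h - 7)/(2*h^2 - 13*h + 15)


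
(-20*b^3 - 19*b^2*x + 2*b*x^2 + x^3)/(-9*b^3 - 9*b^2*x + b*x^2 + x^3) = (-20*b^2 + b*x + x^2)/(-9*b^2 + x^2)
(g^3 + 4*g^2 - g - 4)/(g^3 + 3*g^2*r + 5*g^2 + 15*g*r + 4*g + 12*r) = (g - 1)/(g + 3*r)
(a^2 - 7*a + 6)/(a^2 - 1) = (a - 6)/(a + 1)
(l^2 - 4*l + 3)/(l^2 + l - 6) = (l^2 - 4*l + 3)/(l^2 + l - 6)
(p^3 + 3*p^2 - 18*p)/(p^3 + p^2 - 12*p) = (p + 6)/(p + 4)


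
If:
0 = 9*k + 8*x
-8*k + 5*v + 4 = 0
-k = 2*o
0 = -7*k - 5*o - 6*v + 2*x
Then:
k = 32/109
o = -16/109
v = -36/109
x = -36/109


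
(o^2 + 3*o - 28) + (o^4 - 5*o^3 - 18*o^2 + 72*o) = o^4 - 5*o^3 - 17*o^2 + 75*o - 28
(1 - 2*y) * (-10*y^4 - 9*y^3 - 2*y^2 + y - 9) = 20*y^5 + 8*y^4 - 5*y^3 - 4*y^2 + 19*y - 9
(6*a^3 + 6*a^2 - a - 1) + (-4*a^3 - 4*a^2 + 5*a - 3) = 2*a^3 + 2*a^2 + 4*a - 4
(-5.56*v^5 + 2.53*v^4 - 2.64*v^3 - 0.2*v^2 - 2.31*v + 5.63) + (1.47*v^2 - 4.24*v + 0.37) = -5.56*v^5 + 2.53*v^4 - 2.64*v^3 + 1.27*v^2 - 6.55*v + 6.0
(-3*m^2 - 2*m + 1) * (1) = -3*m^2 - 2*m + 1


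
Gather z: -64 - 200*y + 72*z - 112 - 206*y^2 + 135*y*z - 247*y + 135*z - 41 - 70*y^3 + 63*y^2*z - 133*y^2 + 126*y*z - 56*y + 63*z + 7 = -70*y^3 - 339*y^2 - 503*y + z*(63*y^2 + 261*y + 270) - 210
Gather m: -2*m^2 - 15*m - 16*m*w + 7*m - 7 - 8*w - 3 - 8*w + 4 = -2*m^2 + m*(-16*w - 8) - 16*w - 6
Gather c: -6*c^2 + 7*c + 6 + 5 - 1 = -6*c^2 + 7*c + 10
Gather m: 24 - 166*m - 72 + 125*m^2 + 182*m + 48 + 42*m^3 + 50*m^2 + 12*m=42*m^3 + 175*m^2 + 28*m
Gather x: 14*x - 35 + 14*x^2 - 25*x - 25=14*x^2 - 11*x - 60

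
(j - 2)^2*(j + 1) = j^3 - 3*j^2 + 4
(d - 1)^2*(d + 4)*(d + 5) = d^4 + 7*d^3 + 3*d^2 - 31*d + 20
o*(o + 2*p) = o^2 + 2*o*p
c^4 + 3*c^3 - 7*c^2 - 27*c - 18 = (c - 3)*(c + 1)*(c + 2)*(c + 3)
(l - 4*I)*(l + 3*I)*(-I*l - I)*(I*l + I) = l^4 + 2*l^3 - I*l^3 + 13*l^2 - 2*I*l^2 + 24*l - I*l + 12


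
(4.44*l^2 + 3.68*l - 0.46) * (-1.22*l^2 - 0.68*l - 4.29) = -5.4168*l^4 - 7.5088*l^3 - 20.9888*l^2 - 15.4744*l + 1.9734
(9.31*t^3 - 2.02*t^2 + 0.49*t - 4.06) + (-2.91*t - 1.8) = 9.31*t^3 - 2.02*t^2 - 2.42*t - 5.86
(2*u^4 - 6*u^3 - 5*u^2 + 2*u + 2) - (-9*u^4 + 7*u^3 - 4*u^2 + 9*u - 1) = 11*u^4 - 13*u^3 - u^2 - 7*u + 3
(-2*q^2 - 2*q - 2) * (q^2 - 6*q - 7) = -2*q^4 + 10*q^3 + 24*q^2 + 26*q + 14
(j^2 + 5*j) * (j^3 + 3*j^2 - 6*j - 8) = j^5 + 8*j^4 + 9*j^3 - 38*j^2 - 40*j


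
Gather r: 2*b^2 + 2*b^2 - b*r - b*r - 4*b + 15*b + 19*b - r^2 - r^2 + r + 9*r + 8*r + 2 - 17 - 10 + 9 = 4*b^2 + 30*b - 2*r^2 + r*(18 - 2*b) - 16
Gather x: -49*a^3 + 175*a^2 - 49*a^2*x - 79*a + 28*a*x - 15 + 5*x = -49*a^3 + 175*a^2 - 79*a + x*(-49*a^2 + 28*a + 5) - 15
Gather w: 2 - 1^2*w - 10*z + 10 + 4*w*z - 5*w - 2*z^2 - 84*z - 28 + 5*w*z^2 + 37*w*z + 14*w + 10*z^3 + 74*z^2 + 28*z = w*(5*z^2 + 41*z + 8) + 10*z^3 + 72*z^2 - 66*z - 16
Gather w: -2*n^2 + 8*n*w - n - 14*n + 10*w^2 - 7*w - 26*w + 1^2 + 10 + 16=-2*n^2 - 15*n + 10*w^2 + w*(8*n - 33) + 27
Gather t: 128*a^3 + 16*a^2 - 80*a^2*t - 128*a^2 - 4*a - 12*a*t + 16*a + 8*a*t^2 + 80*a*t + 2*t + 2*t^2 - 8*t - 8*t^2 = 128*a^3 - 112*a^2 + 12*a + t^2*(8*a - 6) + t*(-80*a^2 + 68*a - 6)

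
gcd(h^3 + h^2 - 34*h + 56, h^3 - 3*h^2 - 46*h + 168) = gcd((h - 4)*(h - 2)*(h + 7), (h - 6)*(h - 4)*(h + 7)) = h^2 + 3*h - 28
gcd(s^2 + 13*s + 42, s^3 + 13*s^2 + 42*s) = s^2 + 13*s + 42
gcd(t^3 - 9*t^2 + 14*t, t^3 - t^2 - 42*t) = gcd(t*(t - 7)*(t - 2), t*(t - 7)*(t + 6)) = t^2 - 7*t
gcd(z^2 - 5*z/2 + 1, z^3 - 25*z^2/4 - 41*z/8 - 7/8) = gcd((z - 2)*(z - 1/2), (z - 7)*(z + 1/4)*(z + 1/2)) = 1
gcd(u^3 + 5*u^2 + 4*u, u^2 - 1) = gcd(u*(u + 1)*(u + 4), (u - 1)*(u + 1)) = u + 1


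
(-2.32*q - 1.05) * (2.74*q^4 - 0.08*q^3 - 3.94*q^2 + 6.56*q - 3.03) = -6.3568*q^5 - 2.6914*q^4 + 9.2248*q^3 - 11.0822*q^2 + 0.1416*q + 3.1815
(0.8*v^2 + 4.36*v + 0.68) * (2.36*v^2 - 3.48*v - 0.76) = 1.888*v^4 + 7.5056*v^3 - 14.176*v^2 - 5.68*v - 0.5168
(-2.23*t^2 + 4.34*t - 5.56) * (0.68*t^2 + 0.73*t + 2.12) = -1.5164*t^4 + 1.3233*t^3 - 5.3402*t^2 + 5.142*t - 11.7872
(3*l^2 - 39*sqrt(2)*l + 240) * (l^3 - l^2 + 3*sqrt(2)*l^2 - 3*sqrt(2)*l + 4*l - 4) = 3*l^5 - 30*sqrt(2)*l^4 - 3*l^4 + 18*l^3 + 30*sqrt(2)*l^3 - 18*l^2 + 564*sqrt(2)*l^2 - 564*sqrt(2)*l + 960*l - 960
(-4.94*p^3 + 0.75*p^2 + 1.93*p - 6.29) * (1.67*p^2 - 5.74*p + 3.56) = -8.2498*p^5 + 29.6081*p^4 - 18.6683*p^3 - 18.9125*p^2 + 42.9754*p - 22.3924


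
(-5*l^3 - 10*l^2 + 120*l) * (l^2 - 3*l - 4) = -5*l^5 + 5*l^4 + 170*l^3 - 320*l^2 - 480*l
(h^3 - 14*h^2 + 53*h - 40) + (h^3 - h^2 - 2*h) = 2*h^3 - 15*h^2 + 51*h - 40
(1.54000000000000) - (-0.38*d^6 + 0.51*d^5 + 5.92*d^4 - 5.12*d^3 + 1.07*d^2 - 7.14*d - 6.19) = 0.38*d^6 - 0.51*d^5 - 5.92*d^4 + 5.12*d^3 - 1.07*d^2 + 7.14*d + 7.73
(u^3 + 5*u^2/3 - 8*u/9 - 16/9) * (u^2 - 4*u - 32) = u^5 - 7*u^4/3 - 356*u^3/9 - 464*u^2/9 + 320*u/9 + 512/9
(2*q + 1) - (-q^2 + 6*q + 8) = q^2 - 4*q - 7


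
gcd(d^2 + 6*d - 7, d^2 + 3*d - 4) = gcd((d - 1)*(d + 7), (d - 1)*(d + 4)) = d - 1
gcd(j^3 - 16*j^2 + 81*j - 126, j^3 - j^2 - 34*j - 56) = j - 7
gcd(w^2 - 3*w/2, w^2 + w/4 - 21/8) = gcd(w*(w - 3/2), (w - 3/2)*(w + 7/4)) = w - 3/2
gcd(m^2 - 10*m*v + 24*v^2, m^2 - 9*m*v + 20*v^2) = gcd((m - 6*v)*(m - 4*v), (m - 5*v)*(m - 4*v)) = -m + 4*v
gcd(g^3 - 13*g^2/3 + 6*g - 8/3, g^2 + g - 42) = 1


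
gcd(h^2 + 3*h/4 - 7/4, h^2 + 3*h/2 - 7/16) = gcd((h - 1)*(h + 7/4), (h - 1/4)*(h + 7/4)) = h + 7/4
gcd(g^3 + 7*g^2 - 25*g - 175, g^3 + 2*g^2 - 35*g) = g^2 + 2*g - 35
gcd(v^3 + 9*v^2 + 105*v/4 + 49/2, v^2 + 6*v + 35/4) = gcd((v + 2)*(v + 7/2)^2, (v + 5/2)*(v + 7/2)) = v + 7/2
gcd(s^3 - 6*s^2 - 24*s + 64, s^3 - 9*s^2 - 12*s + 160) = s^2 - 4*s - 32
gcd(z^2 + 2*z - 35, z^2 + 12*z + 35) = z + 7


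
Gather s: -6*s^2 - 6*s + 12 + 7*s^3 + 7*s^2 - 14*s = 7*s^3 + s^2 - 20*s + 12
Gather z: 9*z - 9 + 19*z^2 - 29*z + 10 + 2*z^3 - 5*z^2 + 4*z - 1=2*z^3 + 14*z^2 - 16*z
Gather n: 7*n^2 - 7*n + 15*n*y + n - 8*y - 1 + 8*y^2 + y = 7*n^2 + n*(15*y - 6) + 8*y^2 - 7*y - 1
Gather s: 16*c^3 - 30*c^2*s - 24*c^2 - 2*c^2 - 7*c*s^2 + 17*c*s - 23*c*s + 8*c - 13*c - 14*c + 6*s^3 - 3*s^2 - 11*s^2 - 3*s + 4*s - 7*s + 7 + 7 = 16*c^3 - 26*c^2 - 19*c + 6*s^3 + s^2*(-7*c - 14) + s*(-30*c^2 - 6*c - 6) + 14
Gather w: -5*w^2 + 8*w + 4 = -5*w^2 + 8*w + 4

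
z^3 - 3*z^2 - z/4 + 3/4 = (z - 3)*(z - 1/2)*(z + 1/2)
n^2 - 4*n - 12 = (n - 6)*(n + 2)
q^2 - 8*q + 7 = (q - 7)*(q - 1)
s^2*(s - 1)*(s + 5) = s^4 + 4*s^3 - 5*s^2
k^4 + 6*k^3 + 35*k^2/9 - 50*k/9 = k*(k - 2/3)*(k + 5/3)*(k + 5)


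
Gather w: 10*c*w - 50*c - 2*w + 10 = -50*c + w*(10*c - 2) + 10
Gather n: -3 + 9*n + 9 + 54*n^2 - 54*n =54*n^2 - 45*n + 6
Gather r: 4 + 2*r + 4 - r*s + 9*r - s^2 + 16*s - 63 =r*(11 - s) - s^2 + 16*s - 55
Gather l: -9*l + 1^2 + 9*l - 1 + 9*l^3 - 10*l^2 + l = 9*l^3 - 10*l^2 + l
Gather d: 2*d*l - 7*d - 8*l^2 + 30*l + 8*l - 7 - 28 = d*(2*l - 7) - 8*l^2 + 38*l - 35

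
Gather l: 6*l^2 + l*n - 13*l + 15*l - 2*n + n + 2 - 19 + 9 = 6*l^2 + l*(n + 2) - n - 8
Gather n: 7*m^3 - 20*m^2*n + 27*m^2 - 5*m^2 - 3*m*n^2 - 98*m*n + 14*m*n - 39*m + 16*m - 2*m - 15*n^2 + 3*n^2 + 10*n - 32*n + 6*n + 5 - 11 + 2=7*m^3 + 22*m^2 - 25*m + n^2*(-3*m - 12) + n*(-20*m^2 - 84*m - 16) - 4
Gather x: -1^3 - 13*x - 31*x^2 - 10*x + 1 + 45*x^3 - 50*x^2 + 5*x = 45*x^3 - 81*x^2 - 18*x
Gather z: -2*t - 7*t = -9*t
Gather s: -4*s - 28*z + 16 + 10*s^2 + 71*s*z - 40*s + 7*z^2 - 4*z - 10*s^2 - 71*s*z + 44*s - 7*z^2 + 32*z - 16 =0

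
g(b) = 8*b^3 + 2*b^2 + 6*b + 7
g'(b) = 24*b^2 + 4*b + 6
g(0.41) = 10.35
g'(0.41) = 11.67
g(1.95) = 85.62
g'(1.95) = 105.06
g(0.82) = 17.68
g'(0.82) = 25.42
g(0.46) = 10.96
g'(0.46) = 12.92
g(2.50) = 159.50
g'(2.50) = 166.00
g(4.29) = 701.18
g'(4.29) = 464.86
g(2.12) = 104.93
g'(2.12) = 122.35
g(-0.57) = 2.75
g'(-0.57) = 11.52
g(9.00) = 6055.00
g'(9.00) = 1986.00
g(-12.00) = -13601.00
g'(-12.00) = 3414.00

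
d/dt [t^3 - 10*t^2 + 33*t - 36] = 3*t^2 - 20*t + 33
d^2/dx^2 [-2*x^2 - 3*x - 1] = -4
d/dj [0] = 0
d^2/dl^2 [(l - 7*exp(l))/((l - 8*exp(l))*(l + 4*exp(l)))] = (-3*l^4*exp(l) + 116*l^3*exp(2*l) + 12*l^3*exp(l) + 2*l^3 - 960*l^2*exp(3*l) - 384*l^2*exp(2*l) - 42*l^2*exp(l) + 4992*l*exp(4*l) + 2688*l*exp(3*l) + 360*l*exp(2*l) - 7168*exp(5*l) - 7680*exp(4*l) - 928*exp(3*l))/(l^6 - 12*l^5*exp(l) - 48*l^4*exp(2*l) + 704*l^3*exp(3*l) + 1536*l^2*exp(4*l) - 12288*l*exp(5*l) - 32768*exp(6*l))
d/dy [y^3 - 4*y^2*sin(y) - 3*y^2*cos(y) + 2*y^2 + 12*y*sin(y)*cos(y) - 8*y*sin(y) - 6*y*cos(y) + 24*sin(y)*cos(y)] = 3*y^2*sin(y) - 4*y^2*cos(y) + 3*y^2 - 2*y*sin(y) - 14*y*cos(y) + 12*y*cos(2*y) + 4*y - 8*sin(y) + 6*sin(2*y) - 6*cos(y) + 24*cos(2*y)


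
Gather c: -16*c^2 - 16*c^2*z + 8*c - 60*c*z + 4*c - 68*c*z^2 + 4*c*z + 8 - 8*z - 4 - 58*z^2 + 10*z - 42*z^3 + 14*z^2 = c^2*(-16*z - 16) + c*(-68*z^2 - 56*z + 12) - 42*z^3 - 44*z^2 + 2*z + 4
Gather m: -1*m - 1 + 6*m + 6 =5*m + 5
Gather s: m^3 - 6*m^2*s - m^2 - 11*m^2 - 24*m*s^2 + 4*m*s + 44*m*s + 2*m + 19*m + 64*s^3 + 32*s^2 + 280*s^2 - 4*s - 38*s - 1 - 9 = m^3 - 12*m^2 + 21*m + 64*s^3 + s^2*(312 - 24*m) + s*(-6*m^2 + 48*m - 42) - 10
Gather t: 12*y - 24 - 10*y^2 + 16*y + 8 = -10*y^2 + 28*y - 16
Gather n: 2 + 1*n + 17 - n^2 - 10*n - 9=-n^2 - 9*n + 10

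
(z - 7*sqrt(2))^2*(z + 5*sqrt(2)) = z^3 - 9*sqrt(2)*z^2 - 42*z + 490*sqrt(2)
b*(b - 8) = b^2 - 8*b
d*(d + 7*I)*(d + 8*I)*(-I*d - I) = -I*d^4 + 15*d^3 - I*d^3 + 15*d^2 + 56*I*d^2 + 56*I*d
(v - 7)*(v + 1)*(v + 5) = v^3 - v^2 - 37*v - 35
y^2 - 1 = (y - 1)*(y + 1)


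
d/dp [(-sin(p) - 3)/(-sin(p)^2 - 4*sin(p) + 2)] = (-6*sin(p) + cos(p)^2 - 15)*cos(p)/(sin(p)^2 + 4*sin(p) - 2)^2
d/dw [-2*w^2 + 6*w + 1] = 6 - 4*w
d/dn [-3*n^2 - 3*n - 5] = -6*n - 3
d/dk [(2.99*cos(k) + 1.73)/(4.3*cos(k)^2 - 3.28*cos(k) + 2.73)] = (12.857*cos(k)^2 + 14.878*cos(k) - 13.8371)*sin(k)/(18.49*cos(k)^4 - 28.208*cos(k)^3 + 34.2364*cos(k)^2 - 17.9088*cos(k) + 7.4529)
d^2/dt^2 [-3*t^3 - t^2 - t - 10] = -18*t - 2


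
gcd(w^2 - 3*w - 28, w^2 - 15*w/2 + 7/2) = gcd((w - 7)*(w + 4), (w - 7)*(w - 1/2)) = w - 7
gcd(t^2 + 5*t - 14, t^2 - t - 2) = t - 2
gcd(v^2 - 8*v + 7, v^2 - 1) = v - 1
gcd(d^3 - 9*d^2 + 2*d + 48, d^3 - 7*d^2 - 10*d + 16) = d^2 - 6*d - 16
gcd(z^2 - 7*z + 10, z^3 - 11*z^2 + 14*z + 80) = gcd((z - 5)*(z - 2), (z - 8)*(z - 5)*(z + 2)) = z - 5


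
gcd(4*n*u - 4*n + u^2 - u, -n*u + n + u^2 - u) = u - 1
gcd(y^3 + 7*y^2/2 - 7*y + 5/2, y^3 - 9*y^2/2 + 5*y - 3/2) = y^2 - 3*y/2 + 1/2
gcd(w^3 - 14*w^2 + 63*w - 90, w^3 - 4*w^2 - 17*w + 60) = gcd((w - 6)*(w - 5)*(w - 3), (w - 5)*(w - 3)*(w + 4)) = w^2 - 8*w + 15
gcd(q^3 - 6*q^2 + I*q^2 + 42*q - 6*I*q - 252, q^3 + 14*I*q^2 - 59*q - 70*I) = q + 7*I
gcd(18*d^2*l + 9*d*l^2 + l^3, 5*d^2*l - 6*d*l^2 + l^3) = l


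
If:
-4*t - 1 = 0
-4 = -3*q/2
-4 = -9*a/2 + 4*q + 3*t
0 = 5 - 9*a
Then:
No Solution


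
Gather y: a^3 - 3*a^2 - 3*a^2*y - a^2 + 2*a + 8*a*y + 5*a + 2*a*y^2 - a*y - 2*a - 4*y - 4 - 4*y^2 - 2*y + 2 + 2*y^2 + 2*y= a^3 - 4*a^2 + 5*a + y^2*(2*a - 2) + y*(-3*a^2 + 7*a - 4) - 2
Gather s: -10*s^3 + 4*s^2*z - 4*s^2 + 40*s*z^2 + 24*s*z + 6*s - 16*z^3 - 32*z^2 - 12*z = -10*s^3 + s^2*(4*z - 4) + s*(40*z^2 + 24*z + 6) - 16*z^3 - 32*z^2 - 12*z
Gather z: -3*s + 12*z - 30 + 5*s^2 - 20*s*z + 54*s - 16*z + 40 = 5*s^2 + 51*s + z*(-20*s - 4) + 10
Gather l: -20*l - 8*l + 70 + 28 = 98 - 28*l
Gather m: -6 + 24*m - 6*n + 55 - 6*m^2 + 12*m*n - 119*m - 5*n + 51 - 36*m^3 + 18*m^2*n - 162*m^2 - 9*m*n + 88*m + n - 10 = -36*m^3 + m^2*(18*n - 168) + m*(3*n - 7) - 10*n + 90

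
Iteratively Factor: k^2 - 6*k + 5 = (k - 5)*(k - 1)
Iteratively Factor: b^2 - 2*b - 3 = (b - 3)*(b + 1)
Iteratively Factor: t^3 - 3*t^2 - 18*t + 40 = (t + 4)*(t^2 - 7*t + 10) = (t - 5)*(t + 4)*(t - 2)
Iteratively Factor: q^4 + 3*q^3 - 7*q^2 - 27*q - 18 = (q - 3)*(q^3 + 6*q^2 + 11*q + 6) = (q - 3)*(q + 1)*(q^2 + 5*q + 6) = (q - 3)*(q + 1)*(q + 2)*(q + 3)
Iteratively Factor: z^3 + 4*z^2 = (z)*(z^2 + 4*z) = z*(z + 4)*(z)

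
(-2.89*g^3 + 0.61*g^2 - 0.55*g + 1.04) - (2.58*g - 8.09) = -2.89*g^3 + 0.61*g^2 - 3.13*g + 9.13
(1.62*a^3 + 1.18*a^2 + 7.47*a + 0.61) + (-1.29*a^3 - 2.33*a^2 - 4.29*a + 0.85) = 0.33*a^3 - 1.15*a^2 + 3.18*a + 1.46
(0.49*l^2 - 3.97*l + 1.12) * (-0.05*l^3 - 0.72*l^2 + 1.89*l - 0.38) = -0.0245*l^5 - 0.1543*l^4 + 3.7285*l^3 - 8.4959*l^2 + 3.6254*l - 0.4256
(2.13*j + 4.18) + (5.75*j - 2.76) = 7.88*j + 1.42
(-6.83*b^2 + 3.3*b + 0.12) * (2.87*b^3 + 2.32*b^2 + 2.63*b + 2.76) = -19.6021*b^5 - 6.3746*b^4 - 9.9625*b^3 - 9.8934*b^2 + 9.4236*b + 0.3312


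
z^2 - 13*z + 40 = (z - 8)*(z - 5)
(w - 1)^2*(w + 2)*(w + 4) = w^4 + 4*w^3 - 3*w^2 - 10*w + 8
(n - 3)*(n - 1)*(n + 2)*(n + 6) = n^4 + 4*n^3 - 17*n^2 - 24*n + 36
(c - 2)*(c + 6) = c^2 + 4*c - 12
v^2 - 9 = (v - 3)*(v + 3)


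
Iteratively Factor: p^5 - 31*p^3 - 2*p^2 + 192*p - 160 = (p - 2)*(p^4 + 2*p^3 - 27*p^2 - 56*p + 80) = (p - 5)*(p - 2)*(p^3 + 7*p^2 + 8*p - 16) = (p - 5)*(p - 2)*(p + 4)*(p^2 + 3*p - 4) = (p - 5)*(p - 2)*(p - 1)*(p + 4)*(p + 4)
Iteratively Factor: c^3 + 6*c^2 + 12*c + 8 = (c + 2)*(c^2 + 4*c + 4) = (c + 2)^2*(c + 2)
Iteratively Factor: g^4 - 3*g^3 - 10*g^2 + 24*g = (g)*(g^3 - 3*g^2 - 10*g + 24) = g*(g - 2)*(g^2 - g - 12) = g*(g - 4)*(g - 2)*(g + 3)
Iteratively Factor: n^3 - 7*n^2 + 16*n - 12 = (n - 2)*(n^2 - 5*n + 6) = (n - 2)^2*(n - 3)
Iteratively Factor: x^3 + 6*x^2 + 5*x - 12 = (x + 4)*(x^2 + 2*x - 3) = (x - 1)*(x + 4)*(x + 3)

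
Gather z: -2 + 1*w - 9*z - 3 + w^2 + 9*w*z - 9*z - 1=w^2 + w + z*(9*w - 18) - 6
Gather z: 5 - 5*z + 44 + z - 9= 40 - 4*z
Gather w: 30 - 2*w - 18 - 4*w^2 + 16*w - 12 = -4*w^2 + 14*w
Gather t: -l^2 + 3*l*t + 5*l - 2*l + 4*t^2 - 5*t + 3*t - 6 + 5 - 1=-l^2 + 3*l + 4*t^2 + t*(3*l - 2) - 2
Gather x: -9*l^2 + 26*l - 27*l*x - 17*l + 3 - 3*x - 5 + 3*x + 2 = -9*l^2 - 27*l*x + 9*l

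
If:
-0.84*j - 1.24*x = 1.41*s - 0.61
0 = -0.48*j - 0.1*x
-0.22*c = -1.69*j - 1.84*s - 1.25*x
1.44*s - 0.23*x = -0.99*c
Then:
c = 0.96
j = -0.25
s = -0.47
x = 1.19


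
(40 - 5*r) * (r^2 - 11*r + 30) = -5*r^3 + 95*r^2 - 590*r + 1200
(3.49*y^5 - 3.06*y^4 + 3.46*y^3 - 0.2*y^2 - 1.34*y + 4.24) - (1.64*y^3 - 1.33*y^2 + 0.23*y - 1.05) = 3.49*y^5 - 3.06*y^4 + 1.82*y^3 + 1.13*y^2 - 1.57*y + 5.29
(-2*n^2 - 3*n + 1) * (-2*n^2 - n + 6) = 4*n^4 + 8*n^3 - 11*n^2 - 19*n + 6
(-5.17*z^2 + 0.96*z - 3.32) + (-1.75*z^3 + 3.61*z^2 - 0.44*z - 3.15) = -1.75*z^3 - 1.56*z^2 + 0.52*z - 6.47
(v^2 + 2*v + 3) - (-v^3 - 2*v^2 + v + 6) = v^3 + 3*v^2 + v - 3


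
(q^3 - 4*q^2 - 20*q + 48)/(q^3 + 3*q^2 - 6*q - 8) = (q - 6)/(q + 1)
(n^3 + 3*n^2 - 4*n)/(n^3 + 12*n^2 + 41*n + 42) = n*(n^2 + 3*n - 4)/(n^3 + 12*n^2 + 41*n + 42)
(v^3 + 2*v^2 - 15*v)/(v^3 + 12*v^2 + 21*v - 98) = v*(v^2 + 2*v - 15)/(v^3 + 12*v^2 + 21*v - 98)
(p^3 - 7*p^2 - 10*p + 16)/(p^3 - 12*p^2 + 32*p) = (p^2 + p - 2)/(p*(p - 4))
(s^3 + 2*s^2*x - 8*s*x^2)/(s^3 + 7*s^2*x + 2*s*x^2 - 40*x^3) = s/(s + 5*x)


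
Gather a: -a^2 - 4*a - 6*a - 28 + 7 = -a^2 - 10*a - 21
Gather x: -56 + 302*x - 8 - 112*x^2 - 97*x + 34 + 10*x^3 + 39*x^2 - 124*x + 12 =10*x^3 - 73*x^2 + 81*x - 18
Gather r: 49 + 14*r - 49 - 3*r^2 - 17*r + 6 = -3*r^2 - 3*r + 6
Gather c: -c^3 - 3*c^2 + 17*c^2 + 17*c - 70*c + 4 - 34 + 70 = -c^3 + 14*c^2 - 53*c + 40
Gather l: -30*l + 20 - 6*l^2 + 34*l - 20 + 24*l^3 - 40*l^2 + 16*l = 24*l^3 - 46*l^2 + 20*l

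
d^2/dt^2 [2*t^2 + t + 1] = 4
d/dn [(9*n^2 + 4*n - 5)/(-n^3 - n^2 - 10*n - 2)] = (9*n^4 + 8*n^3 - 101*n^2 - 46*n - 58)/(n^6 + 2*n^5 + 21*n^4 + 24*n^3 + 104*n^2 + 40*n + 4)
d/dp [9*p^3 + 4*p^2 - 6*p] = 27*p^2 + 8*p - 6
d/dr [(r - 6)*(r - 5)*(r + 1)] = 3*r^2 - 20*r + 19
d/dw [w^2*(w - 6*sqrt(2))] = 3*w*(w - 4*sqrt(2))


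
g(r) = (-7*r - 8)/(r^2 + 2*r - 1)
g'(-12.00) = 0.06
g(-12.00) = 0.64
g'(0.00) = 23.00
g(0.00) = 8.00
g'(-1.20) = 3.61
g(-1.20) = -0.20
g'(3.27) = 0.57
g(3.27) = -1.90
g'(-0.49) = 5.56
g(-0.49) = 2.63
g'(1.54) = 3.24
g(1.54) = -4.22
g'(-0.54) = 5.13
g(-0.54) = 2.36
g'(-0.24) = 9.67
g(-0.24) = 4.44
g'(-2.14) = 42.44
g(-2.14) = -9.97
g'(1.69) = 2.55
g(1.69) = -3.79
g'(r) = (-7*r - 8)*(-2*r - 2)/(r^2 + 2*r - 1)^2 - 7/(r^2 + 2*r - 1) = (7*r^2 + 16*r + 23)/(r^4 + 4*r^3 + 2*r^2 - 4*r + 1)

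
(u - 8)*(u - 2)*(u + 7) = u^3 - 3*u^2 - 54*u + 112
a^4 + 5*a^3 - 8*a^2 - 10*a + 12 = (a - 1)*(a + 6)*(a - sqrt(2))*(a + sqrt(2))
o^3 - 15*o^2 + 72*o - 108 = (o - 6)^2*(o - 3)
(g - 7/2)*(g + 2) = g^2 - 3*g/2 - 7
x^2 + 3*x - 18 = (x - 3)*(x + 6)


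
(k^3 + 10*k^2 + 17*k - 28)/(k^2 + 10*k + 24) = (k^2 + 6*k - 7)/(k + 6)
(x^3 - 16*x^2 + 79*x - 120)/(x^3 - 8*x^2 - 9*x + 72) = (x - 5)/(x + 3)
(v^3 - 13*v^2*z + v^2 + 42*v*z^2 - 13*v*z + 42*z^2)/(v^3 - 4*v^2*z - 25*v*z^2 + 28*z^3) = (-v^2 + 6*v*z - v + 6*z)/(-v^2 - 3*v*z + 4*z^2)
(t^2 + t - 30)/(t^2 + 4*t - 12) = (t - 5)/(t - 2)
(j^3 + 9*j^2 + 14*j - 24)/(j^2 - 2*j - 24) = (j^2 + 5*j - 6)/(j - 6)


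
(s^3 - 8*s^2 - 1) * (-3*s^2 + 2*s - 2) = -3*s^5 + 26*s^4 - 18*s^3 + 19*s^2 - 2*s + 2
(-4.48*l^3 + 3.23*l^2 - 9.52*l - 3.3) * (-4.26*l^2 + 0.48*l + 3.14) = 19.0848*l^5 - 15.9102*l^4 + 28.0384*l^3 + 19.6306*l^2 - 31.4768*l - 10.362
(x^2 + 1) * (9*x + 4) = 9*x^3 + 4*x^2 + 9*x + 4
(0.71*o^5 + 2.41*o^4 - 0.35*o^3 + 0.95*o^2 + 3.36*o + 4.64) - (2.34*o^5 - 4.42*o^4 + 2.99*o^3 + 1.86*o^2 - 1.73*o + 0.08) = -1.63*o^5 + 6.83*o^4 - 3.34*o^3 - 0.91*o^2 + 5.09*o + 4.56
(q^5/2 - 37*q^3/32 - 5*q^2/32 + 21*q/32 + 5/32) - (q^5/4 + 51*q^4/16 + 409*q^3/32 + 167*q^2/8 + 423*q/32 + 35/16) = q^5/4 - 51*q^4/16 - 223*q^3/16 - 673*q^2/32 - 201*q/16 - 65/32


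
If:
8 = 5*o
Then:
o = 8/5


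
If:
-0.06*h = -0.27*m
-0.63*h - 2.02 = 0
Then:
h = -3.21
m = -0.71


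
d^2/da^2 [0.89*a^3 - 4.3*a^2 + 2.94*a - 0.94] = 5.34*a - 8.6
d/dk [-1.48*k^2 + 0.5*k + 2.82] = 0.5 - 2.96*k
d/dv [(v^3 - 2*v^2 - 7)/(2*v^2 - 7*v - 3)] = (2*v^4 - 14*v^3 + 5*v^2 + 40*v - 49)/(4*v^4 - 28*v^3 + 37*v^2 + 42*v + 9)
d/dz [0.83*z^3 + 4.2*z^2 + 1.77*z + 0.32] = 2.49*z^2 + 8.4*z + 1.77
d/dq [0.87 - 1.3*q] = -1.30000000000000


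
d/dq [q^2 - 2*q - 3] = 2*q - 2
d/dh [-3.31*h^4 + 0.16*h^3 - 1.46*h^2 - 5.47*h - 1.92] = -13.24*h^3 + 0.48*h^2 - 2.92*h - 5.47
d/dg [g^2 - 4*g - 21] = 2*g - 4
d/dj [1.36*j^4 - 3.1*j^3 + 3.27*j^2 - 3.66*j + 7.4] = 5.44*j^3 - 9.3*j^2 + 6.54*j - 3.66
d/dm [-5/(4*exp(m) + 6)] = 5*exp(m)/(2*exp(m) + 3)^2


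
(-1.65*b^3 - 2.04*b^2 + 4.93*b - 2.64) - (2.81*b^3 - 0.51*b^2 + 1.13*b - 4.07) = -4.46*b^3 - 1.53*b^2 + 3.8*b + 1.43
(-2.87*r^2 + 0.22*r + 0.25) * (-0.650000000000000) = 1.8655*r^2 - 0.143*r - 0.1625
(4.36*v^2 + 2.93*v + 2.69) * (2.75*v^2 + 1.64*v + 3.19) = 11.99*v^4 + 15.2079*v^3 + 26.1111*v^2 + 13.7583*v + 8.5811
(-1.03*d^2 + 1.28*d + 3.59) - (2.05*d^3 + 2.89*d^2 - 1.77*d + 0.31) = -2.05*d^3 - 3.92*d^2 + 3.05*d + 3.28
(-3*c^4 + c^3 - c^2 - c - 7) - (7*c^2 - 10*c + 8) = -3*c^4 + c^3 - 8*c^2 + 9*c - 15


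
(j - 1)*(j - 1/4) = j^2 - 5*j/4 + 1/4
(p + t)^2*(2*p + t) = 2*p^3 + 5*p^2*t + 4*p*t^2 + t^3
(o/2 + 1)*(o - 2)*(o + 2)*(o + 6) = o^4/2 + 4*o^3 + 4*o^2 - 16*o - 24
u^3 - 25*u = u*(u - 5)*(u + 5)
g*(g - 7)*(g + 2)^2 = g^4 - 3*g^3 - 24*g^2 - 28*g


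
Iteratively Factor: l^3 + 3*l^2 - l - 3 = (l - 1)*(l^2 + 4*l + 3) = (l - 1)*(l + 1)*(l + 3)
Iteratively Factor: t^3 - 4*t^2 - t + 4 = (t - 1)*(t^2 - 3*t - 4) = (t - 4)*(t - 1)*(t + 1)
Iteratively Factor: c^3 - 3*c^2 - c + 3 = (c + 1)*(c^2 - 4*c + 3) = (c - 3)*(c + 1)*(c - 1)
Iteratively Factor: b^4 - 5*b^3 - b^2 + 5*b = (b + 1)*(b^3 - 6*b^2 + 5*b) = (b - 1)*(b + 1)*(b^2 - 5*b) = (b - 5)*(b - 1)*(b + 1)*(b)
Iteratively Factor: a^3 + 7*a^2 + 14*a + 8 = (a + 4)*(a^2 + 3*a + 2) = (a + 1)*(a + 4)*(a + 2)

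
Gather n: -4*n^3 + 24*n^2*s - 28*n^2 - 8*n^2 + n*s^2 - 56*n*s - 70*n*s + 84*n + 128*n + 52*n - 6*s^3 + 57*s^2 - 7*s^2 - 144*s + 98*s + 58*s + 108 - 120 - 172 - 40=-4*n^3 + n^2*(24*s - 36) + n*(s^2 - 126*s + 264) - 6*s^3 + 50*s^2 + 12*s - 224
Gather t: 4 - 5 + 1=0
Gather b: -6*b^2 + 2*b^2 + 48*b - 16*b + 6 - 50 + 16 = -4*b^2 + 32*b - 28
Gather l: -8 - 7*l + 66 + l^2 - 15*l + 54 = l^2 - 22*l + 112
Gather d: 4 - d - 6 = -d - 2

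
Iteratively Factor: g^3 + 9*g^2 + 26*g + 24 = (g + 2)*(g^2 + 7*g + 12) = (g + 2)*(g + 4)*(g + 3)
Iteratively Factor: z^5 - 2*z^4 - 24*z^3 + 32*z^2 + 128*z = (z + 2)*(z^4 - 4*z^3 - 16*z^2 + 64*z) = z*(z + 2)*(z^3 - 4*z^2 - 16*z + 64) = z*(z - 4)*(z + 2)*(z^2 - 16) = z*(z - 4)^2*(z + 2)*(z + 4)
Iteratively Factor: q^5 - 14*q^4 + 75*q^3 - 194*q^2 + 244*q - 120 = (q - 5)*(q^4 - 9*q^3 + 30*q^2 - 44*q + 24) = (q - 5)*(q - 2)*(q^3 - 7*q^2 + 16*q - 12) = (q - 5)*(q - 2)^2*(q^2 - 5*q + 6) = (q - 5)*(q - 3)*(q - 2)^2*(q - 2)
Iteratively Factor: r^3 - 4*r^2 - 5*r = (r - 5)*(r^2 + r) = (r - 5)*(r + 1)*(r)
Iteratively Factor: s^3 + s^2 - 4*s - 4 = (s + 2)*(s^2 - s - 2) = (s - 2)*(s + 2)*(s + 1)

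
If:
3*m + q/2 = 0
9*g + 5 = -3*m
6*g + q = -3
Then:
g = -13/24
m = -1/24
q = 1/4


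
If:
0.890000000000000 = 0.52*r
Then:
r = 1.71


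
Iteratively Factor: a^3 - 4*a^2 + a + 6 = (a - 3)*(a^2 - a - 2) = (a - 3)*(a - 2)*(a + 1)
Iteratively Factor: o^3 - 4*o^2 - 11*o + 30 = (o + 3)*(o^2 - 7*o + 10) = (o - 2)*(o + 3)*(o - 5)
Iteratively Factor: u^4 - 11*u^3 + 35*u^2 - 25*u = (u - 1)*(u^3 - 10*u^2 + 25*u) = (u - 5)*(u - 1)*(u^2 - 5*u) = (u - 5)^2*(u - 1)*(u)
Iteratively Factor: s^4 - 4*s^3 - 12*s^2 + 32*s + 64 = (s + 2)*(s^3 - 6*s^2 + 32) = (s - 4)*(s + 2)*(s^2 - 2*s - 8) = (s - 4)^2*(s + 2)*(s + 2)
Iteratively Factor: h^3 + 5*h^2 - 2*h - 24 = (h + 4)*(h^2 + h - 6) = (h - 2)*(h + 4)*(h + 3)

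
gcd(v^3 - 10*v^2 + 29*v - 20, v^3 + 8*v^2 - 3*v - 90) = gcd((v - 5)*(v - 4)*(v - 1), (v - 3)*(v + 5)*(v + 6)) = 1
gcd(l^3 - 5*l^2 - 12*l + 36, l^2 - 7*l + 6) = l - 6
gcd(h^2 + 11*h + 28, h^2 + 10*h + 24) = h + 4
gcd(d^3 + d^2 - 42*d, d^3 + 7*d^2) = d^2 + 7*d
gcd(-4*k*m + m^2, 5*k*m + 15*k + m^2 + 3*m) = 1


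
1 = 1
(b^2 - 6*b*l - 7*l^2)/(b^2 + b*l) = (b - 7*l)/b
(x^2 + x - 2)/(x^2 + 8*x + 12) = (x - 1)/(x + 6)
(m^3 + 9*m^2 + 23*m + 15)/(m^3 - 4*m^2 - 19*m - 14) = (m^2 + 8*m + 15)/(m^2 - 5*m - 14)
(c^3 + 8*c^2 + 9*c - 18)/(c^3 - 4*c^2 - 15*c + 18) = (c + 6)/(c - 6)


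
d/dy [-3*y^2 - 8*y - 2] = -6*y - 8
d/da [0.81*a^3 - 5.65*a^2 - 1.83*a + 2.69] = 2.43*a^2 - 11.3*a - 1.83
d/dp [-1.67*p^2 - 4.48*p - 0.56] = -3.34*p - 4.48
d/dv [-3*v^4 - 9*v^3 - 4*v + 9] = -12*v^3 - 27*v^2 - 4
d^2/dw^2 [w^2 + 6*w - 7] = 2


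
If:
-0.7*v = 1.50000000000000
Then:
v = -2.14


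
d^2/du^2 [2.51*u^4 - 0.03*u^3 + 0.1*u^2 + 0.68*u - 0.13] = 30.12*u^2 - 0.18*u + 0.2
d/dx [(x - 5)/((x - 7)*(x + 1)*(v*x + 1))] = (-v*(x - 7)*(x - 5)*(x + 1) + (5 - x)*(x - 7)*(v*x + 1) + (5 - x)*(x + 1)*(v*x + 1) + (x - 7)*(x + 1)*(v*x + 1))/((x - 7)^2*(x + 1)^2*(v*x + 1)^2)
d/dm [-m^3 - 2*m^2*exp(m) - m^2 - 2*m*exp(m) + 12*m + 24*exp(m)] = -2*m^2*exp(m) - 3*m^2 - 6*m*exp(m) - 2*m + 22*exp(m) + 12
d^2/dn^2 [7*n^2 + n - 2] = 14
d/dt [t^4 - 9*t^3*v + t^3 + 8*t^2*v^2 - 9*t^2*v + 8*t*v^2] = 4*t^3 - 27*t^2*v + 3*t^2 + 16*t*v^2 - 18*t*v + 8*v^2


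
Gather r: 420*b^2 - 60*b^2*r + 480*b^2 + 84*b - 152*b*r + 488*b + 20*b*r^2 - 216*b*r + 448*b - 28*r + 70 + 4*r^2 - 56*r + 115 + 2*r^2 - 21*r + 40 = 900*b^2 + 1020*b + r^2*(20*b + 6) + r*(-60*b^2 - 368*b - 105) + 225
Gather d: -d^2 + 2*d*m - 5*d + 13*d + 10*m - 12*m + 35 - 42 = -d^2 + d*(2*m + 8) - 2*m - 7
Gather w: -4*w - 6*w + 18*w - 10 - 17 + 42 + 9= 8*w + 24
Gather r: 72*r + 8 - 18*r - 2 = 54*r + 6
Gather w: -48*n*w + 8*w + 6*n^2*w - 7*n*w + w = w*(6*n^2 - 55*n + 9)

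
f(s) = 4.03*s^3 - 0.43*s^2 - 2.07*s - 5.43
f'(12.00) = 1728.57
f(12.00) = 6871.65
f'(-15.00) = 2731.08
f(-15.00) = -13672.38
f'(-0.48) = 1.13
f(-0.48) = -4.98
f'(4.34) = 221.92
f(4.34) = 306.93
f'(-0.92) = 8.95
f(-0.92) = -7.03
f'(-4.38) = 233.64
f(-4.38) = -343.24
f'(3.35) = 130.73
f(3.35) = 134.32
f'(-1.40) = 22.83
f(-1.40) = -14.43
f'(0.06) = -2.08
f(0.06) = -5.55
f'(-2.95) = 105.68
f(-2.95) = -106.53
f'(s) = 12.09*s^2 - 0.86*s - 2.07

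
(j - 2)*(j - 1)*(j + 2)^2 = j^4 + j^3 - 6*j^2 - 4*j + 8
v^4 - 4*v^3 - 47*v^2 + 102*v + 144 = (v - 8)*(v - 3)*(v + 1)*(v + 6)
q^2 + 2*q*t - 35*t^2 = (q - 5*t)*(q + 7*t)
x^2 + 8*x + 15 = (x + 3)*(x + 5)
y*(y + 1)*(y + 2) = y^3 + 3*y^2 + 2*y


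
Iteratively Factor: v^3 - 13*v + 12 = (v + 4)*(v^2 - 4*v + 3) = (v - 3)*(v + 4)*(v - 1)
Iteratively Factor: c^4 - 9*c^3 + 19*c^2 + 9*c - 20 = (c - 5)*(c^3 - 4*c^2 - c + 4) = (c - 5)*(c + 1)*(c^2 - 5*c + 4) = (c - 5)*(c - 4)*(c + 1)*(c - 1)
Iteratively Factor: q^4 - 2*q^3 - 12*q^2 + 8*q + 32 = (q - 2)*(q^3 - 12*q - 16) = (q - 2)*(q + 2)*(q^2 - 2*q - 8) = (q - 2)*(q + 2)^2*(q - 4)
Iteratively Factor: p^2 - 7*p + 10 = (p - 5)*(p - 2)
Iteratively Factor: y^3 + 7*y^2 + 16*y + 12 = (y + 2)*(y^2 + 5*y + 6) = (y + 2)*(y + 3)*(y + 2)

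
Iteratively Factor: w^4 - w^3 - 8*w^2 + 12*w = (w)*(w^3 - w^2 - 8*w + 12) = w*(w - 2)*(w^2 + w - 6) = w*(w - 2)^2*(w + 3)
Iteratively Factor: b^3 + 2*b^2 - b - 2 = (b - 1)*(b^2 + 3*b + 2) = (b - 1)*(b + 2)*(b + 1)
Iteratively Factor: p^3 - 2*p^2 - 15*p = (p)*(p^2 - 2*p - 15) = p*(p + 3)*(p - 5)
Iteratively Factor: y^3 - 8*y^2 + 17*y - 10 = (y - 5)*(y^2 - 3*y + 2) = (y - 5)*(y - 1)*(y - 2)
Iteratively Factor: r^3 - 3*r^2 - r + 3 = (r - 1)*(r^2 - 2*r - 3) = (r - 3)*(r - 1)*(r + 1)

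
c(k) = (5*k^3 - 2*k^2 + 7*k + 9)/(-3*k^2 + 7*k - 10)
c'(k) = (6*k - 7)*(5*k^3 - 2*k^2 + 7*k + 9)/(-3*k^2 + 7*k - 10)^2 + (15*k^2 - 4*k + 7)/(-3*k^2 + 7*k - 10)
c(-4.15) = 4.54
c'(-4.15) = -1.51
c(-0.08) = -0.80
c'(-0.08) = -1.26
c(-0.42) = -0.40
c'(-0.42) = -1.12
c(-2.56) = 2.23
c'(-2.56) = -1.38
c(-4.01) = 4.33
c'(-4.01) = -1.50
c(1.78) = -6.15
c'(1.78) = -3.52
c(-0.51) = -0.30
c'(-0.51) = -1.11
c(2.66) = -8.53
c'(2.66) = -2.07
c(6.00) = -13.93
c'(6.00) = -1.56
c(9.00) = -18.71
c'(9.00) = -1.61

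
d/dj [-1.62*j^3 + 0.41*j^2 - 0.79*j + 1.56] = -4.86*j^2 + 0.82*j - 0.79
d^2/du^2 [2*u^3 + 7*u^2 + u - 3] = 12*u + 14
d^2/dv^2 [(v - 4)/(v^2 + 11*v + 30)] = 2*((v - 4)*(2*v + 11)^2 - (3*v + 7)*(v^2 + 11*v + 30))/(v^2 + 11*v + 30)^3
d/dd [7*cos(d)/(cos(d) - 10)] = 70*sin(d)/(cos(d) - 10)^2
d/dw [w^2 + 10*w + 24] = 2*w + 10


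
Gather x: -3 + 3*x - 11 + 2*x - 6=5*x - 20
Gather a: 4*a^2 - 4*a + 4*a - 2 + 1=4*a^2 - 1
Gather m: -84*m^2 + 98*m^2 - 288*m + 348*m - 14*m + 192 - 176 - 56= 14*m^2 + 46*m - 40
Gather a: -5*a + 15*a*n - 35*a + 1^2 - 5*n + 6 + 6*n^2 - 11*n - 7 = a*(15*n - 40) + 6*n^2 - 16*n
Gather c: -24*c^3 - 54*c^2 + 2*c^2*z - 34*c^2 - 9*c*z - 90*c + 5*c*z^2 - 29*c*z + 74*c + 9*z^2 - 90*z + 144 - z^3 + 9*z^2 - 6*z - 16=-24*c^3 + c^2*(2*z - 88) + c*(5*z^2 - 38*z - 16) - z^3 + 18*z^2 - 96*z + 128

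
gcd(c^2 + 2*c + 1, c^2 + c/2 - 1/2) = c + 1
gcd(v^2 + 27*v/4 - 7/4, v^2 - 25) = 1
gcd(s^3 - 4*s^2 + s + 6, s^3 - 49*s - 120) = 1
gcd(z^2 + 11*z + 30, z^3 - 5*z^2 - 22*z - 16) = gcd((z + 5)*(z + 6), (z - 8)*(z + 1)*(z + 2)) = 1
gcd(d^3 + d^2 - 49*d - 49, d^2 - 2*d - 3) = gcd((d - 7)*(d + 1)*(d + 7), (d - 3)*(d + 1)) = d + 1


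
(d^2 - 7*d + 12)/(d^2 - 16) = (d - 3)/(d + 4)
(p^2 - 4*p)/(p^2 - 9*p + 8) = p*(p - 4)/(p^2 - 9*p + 8)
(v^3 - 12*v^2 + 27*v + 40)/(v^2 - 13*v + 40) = v + 1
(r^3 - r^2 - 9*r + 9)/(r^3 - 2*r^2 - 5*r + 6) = (r + 3)/(r + 2)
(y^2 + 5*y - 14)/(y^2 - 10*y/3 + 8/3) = 3*(y + 7)/(3*y - 4)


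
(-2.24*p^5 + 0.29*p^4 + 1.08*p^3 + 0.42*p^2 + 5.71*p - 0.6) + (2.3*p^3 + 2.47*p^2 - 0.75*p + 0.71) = -2.24*p^5 + 0.29*p^4 + 3.38*p^3 + 2.89*p^2 + 4.96*p + 0.11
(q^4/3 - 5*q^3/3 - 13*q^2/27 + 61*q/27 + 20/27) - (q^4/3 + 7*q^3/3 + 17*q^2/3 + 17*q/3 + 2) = -4*q^3 - 166*q^2/27 - 92*q/27 - 34/27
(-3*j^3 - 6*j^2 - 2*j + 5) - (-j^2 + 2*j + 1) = -3*j^3 - 5*j^2 - 4*j + 4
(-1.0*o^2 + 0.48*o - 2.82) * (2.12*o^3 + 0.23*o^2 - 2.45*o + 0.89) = -2.12*o^5 + 0.7876*o^4 - 3.418*o^3 - 2.7146*o^2 + 7.3362*o - 2.5098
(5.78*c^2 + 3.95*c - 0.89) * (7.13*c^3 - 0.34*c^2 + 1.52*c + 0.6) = 41.2114*c^5 + 26.1983*c^4 + 1.0969*c^3 + 9.7746*c^2 + 1.0172*c - 0.534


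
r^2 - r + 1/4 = (r - 1/2)^2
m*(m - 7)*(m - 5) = m^3 - 12*m^2 + 35*m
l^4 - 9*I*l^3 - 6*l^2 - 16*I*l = l*(l - 8*I)*(l - 2*I)*(l + I)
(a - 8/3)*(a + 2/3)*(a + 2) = a^3 - 52*a/9 - 32/9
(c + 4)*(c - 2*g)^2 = c^3 - 4*c^2*g + 4*c^2 + 4*c*g^2 - 16*c*g + 16*g^2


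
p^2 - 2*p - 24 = (p - 6)*(p + 4)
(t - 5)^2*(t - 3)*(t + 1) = t^4 - 12*t^3 + 42*t^2 - 20*t - 75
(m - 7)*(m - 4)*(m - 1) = m^3 - 12*m^2 + 39*m - 28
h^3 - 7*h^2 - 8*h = h*(h - 8)*(h + 1)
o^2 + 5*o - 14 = (o - 2)*(o + 7)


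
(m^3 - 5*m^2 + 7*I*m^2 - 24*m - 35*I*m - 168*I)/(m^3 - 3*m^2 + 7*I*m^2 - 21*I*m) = (m^2 - 5*m - 24)/(m*(m - 3))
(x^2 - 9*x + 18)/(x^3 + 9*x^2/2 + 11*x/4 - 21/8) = 8*(x^2 - 9*x + 18)/(8*x^3 + 36*x^2 + 22*x - 21)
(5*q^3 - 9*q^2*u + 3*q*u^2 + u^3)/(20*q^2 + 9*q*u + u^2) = (q^2 - 2*q*u + u^2)/(4*q + u)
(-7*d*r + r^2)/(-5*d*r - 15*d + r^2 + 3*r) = r*(7*d - r)/(5*d*r + 15*d - r^2 - 3*r)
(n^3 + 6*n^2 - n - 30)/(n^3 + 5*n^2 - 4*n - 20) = (n + 3)/(n + 2)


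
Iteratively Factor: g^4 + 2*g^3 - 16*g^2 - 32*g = (g + 2)*(g^3 - 16*g) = g*(g + 2)*(g^2 - 16) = g*(g + 2)*(g + 4)*(g - 4)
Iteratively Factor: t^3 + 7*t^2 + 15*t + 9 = (t + 3)*(t^2 + 4*t + 3) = (t + 3)^2*(t + 1)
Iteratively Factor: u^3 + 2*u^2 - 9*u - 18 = (u + 2)*(u^2 - 9) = (u - 3)*(u + 2)*(u + 3)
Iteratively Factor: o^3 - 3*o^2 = (o)*(o^2 - 3*o) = o^2*(o - 3)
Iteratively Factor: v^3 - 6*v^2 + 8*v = (v - 2)*(v^2 - 4*v) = (v - 4)*(v - 2)*(v)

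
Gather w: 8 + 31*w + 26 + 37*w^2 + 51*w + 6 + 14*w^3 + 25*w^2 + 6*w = 14*w^3 + 62*w^2 + 88*w + 40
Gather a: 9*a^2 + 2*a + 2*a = 9*a^2 + 4*a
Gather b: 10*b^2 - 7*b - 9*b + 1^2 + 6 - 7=10*b^2 - 16*b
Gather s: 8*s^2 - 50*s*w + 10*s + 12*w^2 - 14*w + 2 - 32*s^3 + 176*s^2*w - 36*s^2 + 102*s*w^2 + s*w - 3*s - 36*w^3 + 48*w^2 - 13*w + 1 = -32*s^3 + s^2*(176*w - 28) + s*(102*w^2 - 49*w + 7) - 36*w^3 + 60*w^2 - 27*w + 3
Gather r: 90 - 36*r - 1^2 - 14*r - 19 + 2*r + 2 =72 - 48*r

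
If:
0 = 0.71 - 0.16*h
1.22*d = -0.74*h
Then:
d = -2.69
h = 4.44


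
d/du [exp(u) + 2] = exp(u)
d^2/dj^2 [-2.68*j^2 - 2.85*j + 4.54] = -5.36000000000000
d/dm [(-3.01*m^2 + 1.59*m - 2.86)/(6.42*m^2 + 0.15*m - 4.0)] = (-10.6593*m^2 + 60.8024*m - 5.931)/(41.2164*m^4 + 1.926*m^3 - 51.3375*m^2 - 1.2*m + 16.0)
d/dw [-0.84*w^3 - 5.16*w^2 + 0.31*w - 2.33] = -2.52*w^2 - 10.32*w + 0.31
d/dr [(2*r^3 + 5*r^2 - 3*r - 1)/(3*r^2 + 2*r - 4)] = (6*r^4 + 8*r^3 - 5*r^2 - 34*r + 14)/(9*r^4 + 12*r^3 - 20*r^2 - 16*r + 16)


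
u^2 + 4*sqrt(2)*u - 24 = (u - 2*sqrt(2))*(u + 6*sqrt(2))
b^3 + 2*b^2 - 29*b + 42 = (b - 3)*(b - 2)*(b + 7)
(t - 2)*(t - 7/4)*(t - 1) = t^3 - 19*t^2/4 + 29*t/4 - 7/2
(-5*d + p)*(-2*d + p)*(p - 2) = 10*d^2*p - 20*d^2 - 7*d*p^2 + 14*d*p + p^3 - 2*p^2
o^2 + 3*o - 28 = (o - 4)*(o + 7)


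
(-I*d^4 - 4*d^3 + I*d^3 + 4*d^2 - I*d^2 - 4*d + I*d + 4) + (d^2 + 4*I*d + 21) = -I*d^4 - 4*d^3 + I*d^3 + 5*d^2 - I*d^2 - 4*d + 5*I*d + 25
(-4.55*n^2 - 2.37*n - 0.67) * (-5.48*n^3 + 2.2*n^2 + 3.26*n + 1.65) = 24.934*n^5 + 2.9776*n^4 - 16.3754*n^3 - 16.7077*n^2 - 6.0947*n - 1.1055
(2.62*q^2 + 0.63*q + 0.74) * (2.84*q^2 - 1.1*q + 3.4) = 7.4408*q^4 - 1.0928*q^3 + 10.3166*q^2 + 1.328*q + 2.516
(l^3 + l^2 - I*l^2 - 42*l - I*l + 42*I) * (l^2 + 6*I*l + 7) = l^5 + l^4 + 5*I*l^4 - 29*l^3 + 5*I*l^3 + 13*l^2 - 217*I*l^2 - 546*l - 7*I*l + 294*I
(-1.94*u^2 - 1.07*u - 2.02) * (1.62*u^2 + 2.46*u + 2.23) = -3.1428*u^4 - 6.5058*u^3 - 10.2308*u^2 - 7.3553*u - 4.5046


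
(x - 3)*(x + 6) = x^2 + 3*x - 18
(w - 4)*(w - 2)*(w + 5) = w^3 - w^2 - 22*w + 40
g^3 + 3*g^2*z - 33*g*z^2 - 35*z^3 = (g - 5*z)*(g + z)*(g + 7*z)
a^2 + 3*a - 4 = (a - 1)*(a + 4)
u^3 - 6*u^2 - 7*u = u*(u - 7)*(u + 1)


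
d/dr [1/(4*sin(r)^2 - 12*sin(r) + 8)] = (3 - 2*sin(r))*cos(r)/(4*(sin(r)^2 - 3*sin(r) + 2)^2)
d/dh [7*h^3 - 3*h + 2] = 21*h^2 - 3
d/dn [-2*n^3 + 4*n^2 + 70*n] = -6*n^2 + 8*n + 70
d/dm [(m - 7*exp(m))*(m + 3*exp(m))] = -4*m*exp(m) + 2*m - 42*exp(2*m) - 4*exp(m)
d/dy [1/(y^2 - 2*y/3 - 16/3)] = 6*(1 - 3*y)/(-3*y^2 + 2*y + 16)^2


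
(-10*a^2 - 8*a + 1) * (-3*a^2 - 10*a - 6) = 30*a^4 + 124*a^3 + 137*a^2 + 38*a - 6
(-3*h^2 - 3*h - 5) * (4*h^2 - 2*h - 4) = -12*h^4 - 6*h^3 - 2*h^2 + 22*h + 20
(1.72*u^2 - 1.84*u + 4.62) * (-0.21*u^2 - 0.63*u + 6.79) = -0.3612*u^4 - 0.6972*u^3 + 11.8678*u^2 - 15.4042*u + 31.3698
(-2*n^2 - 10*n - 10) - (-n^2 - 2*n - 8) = -n^2 - 8*n - 2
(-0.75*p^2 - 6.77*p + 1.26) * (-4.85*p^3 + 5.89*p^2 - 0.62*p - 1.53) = 3.6375*p^5 + 28.417*p^4 - 45.5213*p^3 + 12.7663*p^2 + 9.5769*p - 1.9278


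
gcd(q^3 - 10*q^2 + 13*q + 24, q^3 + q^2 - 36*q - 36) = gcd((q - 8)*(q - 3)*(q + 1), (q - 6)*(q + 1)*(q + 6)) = q + 1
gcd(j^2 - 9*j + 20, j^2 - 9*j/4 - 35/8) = 1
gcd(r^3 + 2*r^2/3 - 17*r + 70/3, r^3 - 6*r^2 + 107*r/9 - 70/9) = r^2 - 13*r/3 + 14/3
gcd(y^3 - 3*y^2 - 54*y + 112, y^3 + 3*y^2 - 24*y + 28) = y^2 + 5*y - 14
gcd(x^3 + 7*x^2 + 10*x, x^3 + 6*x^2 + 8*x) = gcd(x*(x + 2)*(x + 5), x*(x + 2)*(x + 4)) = x^2 + 2*x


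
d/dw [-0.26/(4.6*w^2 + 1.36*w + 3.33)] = (2.392*w + 0.3536)/(4.6*w^2 + 1.36*w + 3.33)^2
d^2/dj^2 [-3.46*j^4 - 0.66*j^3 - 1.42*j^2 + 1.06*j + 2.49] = -41.52*j^2 - 3.96*j - 2.84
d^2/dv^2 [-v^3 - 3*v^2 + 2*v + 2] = -6*v - 6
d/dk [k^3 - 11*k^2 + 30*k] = 3*k^2 - 22*k + 30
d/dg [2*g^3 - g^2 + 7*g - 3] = 6*g^2 - 2*g + 7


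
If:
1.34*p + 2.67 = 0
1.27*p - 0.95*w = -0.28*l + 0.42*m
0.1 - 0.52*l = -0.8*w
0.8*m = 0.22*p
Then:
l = -6.46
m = -0.55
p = -1.99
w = -4.33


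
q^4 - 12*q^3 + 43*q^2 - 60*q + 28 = (q - 7)*(q - 2)^2*(q - 1)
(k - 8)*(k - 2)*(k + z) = k^3 + k^2*z - 10*k^2 - 10*k*z + 16*k + 16*z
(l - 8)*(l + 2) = l^2 - 6*l - 16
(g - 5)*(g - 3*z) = g^2 - 3*g*z - 5*g + 15*z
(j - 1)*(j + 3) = j^2 + 2*j - 3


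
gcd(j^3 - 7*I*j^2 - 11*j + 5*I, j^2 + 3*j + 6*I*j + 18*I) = 1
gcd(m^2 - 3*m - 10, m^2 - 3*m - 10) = m^2 - 3*m - 10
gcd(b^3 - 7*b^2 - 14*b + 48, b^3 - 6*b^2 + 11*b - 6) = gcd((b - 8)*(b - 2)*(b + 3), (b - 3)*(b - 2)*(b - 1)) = b - 2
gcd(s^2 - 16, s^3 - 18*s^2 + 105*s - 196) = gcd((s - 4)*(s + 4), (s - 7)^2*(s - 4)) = s - 4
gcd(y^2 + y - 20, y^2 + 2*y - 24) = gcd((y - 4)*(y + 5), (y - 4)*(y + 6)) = y - 4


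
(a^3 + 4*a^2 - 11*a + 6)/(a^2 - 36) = (a^2 - 2*a + 1)/(a - 6)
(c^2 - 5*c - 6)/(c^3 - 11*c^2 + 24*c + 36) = 1/(c - 6)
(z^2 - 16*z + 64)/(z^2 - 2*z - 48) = (z - 8)/(z + 6)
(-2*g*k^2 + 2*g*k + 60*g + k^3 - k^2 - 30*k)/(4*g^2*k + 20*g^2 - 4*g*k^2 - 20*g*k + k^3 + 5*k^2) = (6 - k)/(2*g - k)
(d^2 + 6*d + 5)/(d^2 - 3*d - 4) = (d + 5)/(d - 4)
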